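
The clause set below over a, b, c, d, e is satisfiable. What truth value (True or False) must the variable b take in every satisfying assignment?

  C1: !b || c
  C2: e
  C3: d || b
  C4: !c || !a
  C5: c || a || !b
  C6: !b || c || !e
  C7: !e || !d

True

Suppose b = false.
The clause (e) is unit, so e = true.
The clause (d) is unit, so d = true.
Now (!d) is unsatisfied and unit — conflict.
So every satisfying assignment has b = True.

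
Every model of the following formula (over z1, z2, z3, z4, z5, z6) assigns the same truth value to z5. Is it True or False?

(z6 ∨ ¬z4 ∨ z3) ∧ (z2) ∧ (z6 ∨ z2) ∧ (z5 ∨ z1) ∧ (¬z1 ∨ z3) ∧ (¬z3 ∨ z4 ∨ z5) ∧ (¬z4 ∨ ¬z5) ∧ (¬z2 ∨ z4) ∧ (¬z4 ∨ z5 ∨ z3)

Suppose z5 = True.
(z2) alone gives z2 = True.
(¬z4) alone gives z4 = False.
Now (z4) is unsatisfied and unit — conflict.
So every satisfying assignment has z5 = False.

False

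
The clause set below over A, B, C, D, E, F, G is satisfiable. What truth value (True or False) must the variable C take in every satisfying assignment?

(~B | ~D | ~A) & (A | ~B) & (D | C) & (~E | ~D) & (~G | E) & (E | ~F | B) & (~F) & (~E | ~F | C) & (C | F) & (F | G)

True

Suppose C = 0.
Unit clause (D) forces D = 1.
Unit clause (~E) forces E = 0.
Unit clause (~G) forces G = 0.
Unit clause (~F) forces F = 0.
That conflicts with the unit clause (F).
So every satisfying assignment has C = True.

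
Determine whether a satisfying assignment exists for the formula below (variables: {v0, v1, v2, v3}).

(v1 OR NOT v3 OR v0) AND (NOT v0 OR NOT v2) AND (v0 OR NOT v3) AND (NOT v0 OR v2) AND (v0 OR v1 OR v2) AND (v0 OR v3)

No, unsatisfiable

Case v0 = false:
From the singleton clause (NOT v3), v3 = false.
Now (v3) is unsatisfied and unit — conflict.
That branch fails; take v0 = true instead.
From the singleton clause (NOT v2), v2 = false.
Now (v2) is unsatisfied and unit — conflict.
Both values of v0 lead to a conflict.
No assignment satisfies every clause.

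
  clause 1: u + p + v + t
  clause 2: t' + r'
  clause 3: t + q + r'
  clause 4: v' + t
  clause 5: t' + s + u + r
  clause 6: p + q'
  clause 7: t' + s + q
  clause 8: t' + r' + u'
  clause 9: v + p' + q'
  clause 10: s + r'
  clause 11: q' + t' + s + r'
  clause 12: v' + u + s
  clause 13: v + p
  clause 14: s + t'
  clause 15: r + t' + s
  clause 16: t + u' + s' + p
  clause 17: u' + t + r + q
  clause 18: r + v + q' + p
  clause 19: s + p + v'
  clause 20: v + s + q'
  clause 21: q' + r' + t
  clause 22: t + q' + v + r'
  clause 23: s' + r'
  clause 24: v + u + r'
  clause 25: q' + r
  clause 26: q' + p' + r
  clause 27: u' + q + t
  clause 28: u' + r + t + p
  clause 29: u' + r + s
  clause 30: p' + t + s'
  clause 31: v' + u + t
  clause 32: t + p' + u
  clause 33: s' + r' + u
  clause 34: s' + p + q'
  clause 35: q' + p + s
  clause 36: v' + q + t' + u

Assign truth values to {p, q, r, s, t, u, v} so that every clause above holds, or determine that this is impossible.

Try t = 1.
From the singleton clause (r'), r = 0.
From the singleton clause (s), s = 1.
From the singleton clause (q'), q = 0.
Try v = 0.
From the singleton clause (p), p = 1.
No clause remains; u is free.

p=1; q=0; r=0; s=1; t=1; u=0; v=0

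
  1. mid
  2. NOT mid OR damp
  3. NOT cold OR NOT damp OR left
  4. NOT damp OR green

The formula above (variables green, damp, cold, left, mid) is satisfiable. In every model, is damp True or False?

True

Suppose damp = false.
Unit clause (mid) forces mid = true.
But (NOT mid) is also a unit clause — contradiction.
So every satisfying assignment has damp = True.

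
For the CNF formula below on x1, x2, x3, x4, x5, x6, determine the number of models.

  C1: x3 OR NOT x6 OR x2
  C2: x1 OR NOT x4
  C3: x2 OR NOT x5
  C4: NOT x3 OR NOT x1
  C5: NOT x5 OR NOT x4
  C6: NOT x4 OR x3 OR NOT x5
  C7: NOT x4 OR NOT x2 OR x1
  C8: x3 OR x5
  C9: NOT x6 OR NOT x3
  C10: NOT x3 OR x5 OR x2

6

There are 2^6 = 64 truth assignments over (x1, x2, x3, x4, x5, x6).
Split on x4. With x4 = true, the clauses containing x4 are satisfied and NOT x4 drops from the rest; 0 of the 2^5 = 32 assignments to the other variables satisfy what remains.
With x4 = false, by the same count on the reduced clause set, 6 assignments work.
(One model: x1=F, x2=T, x3=F, x4=F, x5=T, x6=F.)
Total: 0 + 6 = 6.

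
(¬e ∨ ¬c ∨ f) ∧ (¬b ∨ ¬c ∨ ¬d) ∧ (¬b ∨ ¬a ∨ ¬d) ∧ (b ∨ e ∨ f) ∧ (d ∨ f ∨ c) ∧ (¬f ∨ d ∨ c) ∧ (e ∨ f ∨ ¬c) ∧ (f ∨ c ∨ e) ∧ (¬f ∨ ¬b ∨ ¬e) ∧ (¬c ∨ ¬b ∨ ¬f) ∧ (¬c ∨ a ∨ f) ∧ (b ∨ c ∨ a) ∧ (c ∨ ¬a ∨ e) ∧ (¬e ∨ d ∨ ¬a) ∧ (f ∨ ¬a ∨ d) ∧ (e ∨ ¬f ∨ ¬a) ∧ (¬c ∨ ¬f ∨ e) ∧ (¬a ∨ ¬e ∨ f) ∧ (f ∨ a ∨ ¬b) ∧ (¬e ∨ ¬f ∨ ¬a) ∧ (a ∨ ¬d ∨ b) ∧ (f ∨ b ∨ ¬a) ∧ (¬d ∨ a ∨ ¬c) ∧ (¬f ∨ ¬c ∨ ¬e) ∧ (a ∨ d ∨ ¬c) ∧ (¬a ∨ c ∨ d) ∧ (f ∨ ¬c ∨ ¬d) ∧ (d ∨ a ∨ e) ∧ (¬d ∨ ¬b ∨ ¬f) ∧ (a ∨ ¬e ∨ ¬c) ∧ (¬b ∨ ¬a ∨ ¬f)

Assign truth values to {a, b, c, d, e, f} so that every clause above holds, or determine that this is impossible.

UNSATISFIABLE

Branch on e: set e = False.
Branch on b: set b = True.
Branch on c: set c = False.
From the singleton clause (f), f = True.
From the singleton clause (d), d = True.
That conflicts with the unit clause (¬d).
So c must be the other value — set c = True.
From the singleton clause (¬d), d = False.
From the singleton clause (f), f = True.
That conflicts with the unit clause (¬f).
Either choice for c ends in contradiction.
So b must be the other value — set b = False.
From the singleton clause (f), f = True.
From the singleton clause (¬a), a = False.
From the singleton clause (c), c = True.
That conflicts with the unit clause (¬c).
Either choice for b ends in contradiction.
So e must be the other value — set e = True.
Branch on c: set c = False.
Branch on d: set d = True.
Branch on b: set b = False.
From the singleton clause (a), a = True.
From the singleton clause (f), f = True.
That conflicts with the unit clause (¬f).
So b must be the other value — set b = True.
From the singleton clause (¬a), a = False.
From the singleton clause (¬f), f = False.
That conflicts with the unit clause (f).
Either choice for b ends in contradiction.
So d must be the other value — set d = False.
From the singleton clause (f), f = True.
That conflicts with the unit clause (¬f).
Either choice for d ends in contradiction.
So c must be the other value — set c = True.
From the singleton clause (f), f = True.
That conflicts with the unit clause (¬f).
Either choice for c ends in contradiction.
Either choice for e ends in contradiction.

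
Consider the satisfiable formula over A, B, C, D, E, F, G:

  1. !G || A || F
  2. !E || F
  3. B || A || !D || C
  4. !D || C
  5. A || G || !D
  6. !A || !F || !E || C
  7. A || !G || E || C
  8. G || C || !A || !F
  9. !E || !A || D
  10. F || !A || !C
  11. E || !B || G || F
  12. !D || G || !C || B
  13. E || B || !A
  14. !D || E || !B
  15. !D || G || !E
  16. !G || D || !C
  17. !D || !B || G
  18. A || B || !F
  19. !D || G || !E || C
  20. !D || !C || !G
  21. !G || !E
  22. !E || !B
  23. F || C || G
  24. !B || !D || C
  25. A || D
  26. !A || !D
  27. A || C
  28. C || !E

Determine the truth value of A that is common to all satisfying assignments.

Suppose A = false.
From the singleton clause (D), D = true.
From the singleton clause (C), C = true.
From the singleton clause (G), G = true.
That conflicts with the unit clause (!G).
So every satisfying assignment has A = True.

True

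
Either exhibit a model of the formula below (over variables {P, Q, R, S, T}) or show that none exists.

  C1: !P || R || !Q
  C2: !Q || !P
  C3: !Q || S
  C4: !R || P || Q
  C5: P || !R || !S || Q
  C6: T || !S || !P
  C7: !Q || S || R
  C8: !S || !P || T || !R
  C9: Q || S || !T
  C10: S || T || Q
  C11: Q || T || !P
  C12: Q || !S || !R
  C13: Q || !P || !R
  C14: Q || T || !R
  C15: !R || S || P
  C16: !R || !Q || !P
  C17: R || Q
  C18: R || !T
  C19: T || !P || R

P: false,  Q: true,  R: true,  S: true,  T: true

Try Q = true.
Unit clause (!P) forces P = false.
Unit clause (S) forces S = true.
Try R = true.
Every clause is now satisfied; T is unconstrained.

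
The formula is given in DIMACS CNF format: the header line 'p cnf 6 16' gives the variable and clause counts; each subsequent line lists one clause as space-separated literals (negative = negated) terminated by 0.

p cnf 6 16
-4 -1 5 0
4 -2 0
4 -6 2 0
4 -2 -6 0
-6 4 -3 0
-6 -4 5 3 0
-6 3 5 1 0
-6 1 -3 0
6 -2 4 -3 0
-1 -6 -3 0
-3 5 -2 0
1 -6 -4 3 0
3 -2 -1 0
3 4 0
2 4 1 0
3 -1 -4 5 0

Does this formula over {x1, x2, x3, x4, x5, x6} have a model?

Case x4 = True:
Case x1 = True:
The clause (x5) is unit, so x5 = True.
Case x6 = False:
Case x3 = True:
No clause remains; x2 is free.
A satisfying assignment: x1: True, x2: True, x3: True, x4: True, x5: True, x6: False.

Satisfiable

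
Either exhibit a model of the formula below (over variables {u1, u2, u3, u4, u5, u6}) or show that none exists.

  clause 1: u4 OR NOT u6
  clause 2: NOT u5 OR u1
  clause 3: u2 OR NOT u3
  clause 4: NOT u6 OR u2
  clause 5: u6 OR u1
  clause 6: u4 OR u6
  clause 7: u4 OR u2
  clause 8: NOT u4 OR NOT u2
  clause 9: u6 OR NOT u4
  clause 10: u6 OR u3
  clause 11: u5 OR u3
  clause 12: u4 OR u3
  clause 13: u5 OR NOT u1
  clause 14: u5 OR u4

UNSATISFIABLE

Case u4 = true:
From the singleton clause (NOT u2), u2 = false.
From the singleton clause (NOT u3), u3 = false.
From the singleton clause (NOT u6), u6 = false.
But (u6) is also a unit clause — contradiction.
So u4 must be the other value — set u4 = false.
From the singleton clause (NOT u6), u6 = false.
But (u6) is also a unit clause — contradiction.
Both values of u4 lead to a conflict.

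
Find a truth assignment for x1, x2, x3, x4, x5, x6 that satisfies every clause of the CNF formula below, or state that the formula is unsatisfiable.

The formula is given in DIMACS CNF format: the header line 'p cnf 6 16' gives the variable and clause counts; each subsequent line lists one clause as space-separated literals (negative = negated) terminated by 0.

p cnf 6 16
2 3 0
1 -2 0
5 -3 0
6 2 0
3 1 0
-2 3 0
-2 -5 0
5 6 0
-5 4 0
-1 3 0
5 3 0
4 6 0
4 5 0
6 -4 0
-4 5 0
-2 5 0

x1: True,  x2: False,  x3: True,  x4: True,  x5: True,  x6: True

Suppose x2 = False.
(x3) alone gives x3 = True.
(x5) alone gives x5 = True.
(x6) alone gives x6 = True.
(x4) alone gives x4 = True.
All clauses hold; x1 can take either value.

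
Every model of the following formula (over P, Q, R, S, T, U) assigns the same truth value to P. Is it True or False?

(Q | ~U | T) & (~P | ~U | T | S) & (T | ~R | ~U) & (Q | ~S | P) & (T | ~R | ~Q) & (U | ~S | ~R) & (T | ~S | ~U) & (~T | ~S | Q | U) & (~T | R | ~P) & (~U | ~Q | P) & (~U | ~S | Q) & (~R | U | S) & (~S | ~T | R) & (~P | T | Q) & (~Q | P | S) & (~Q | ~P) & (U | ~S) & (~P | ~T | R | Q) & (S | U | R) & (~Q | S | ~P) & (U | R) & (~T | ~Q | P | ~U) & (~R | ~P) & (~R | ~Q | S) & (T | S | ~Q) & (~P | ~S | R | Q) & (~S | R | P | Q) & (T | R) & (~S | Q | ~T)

False

Suppose P = 1.
(~Q) alone gives Q = 0.
(T) alone gives T = 1.
(R) alone gives R = 1.
That conflicts with the unit clause (~R).
So every satisfying assignment has P = False.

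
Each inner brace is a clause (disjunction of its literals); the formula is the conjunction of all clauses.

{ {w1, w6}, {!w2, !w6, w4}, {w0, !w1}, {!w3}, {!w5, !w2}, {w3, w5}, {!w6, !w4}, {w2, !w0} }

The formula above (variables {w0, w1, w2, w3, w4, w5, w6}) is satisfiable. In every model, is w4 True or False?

False

Suppose w4 = true.
The clause (!w3) is unit, so w3 = false.
The clause (w5) is unit, so w5 = true.
The clause (!w2) is unit, so w2 = false.
The clause (!w6) is unit, so w6 = false.
The clause (w1) is unit, so w1 = true.
The clause (w0) is unit, so w0 = true.
But (!w0) is also a unit clause — contradiction.
So every satisfying assignment has w4 = False.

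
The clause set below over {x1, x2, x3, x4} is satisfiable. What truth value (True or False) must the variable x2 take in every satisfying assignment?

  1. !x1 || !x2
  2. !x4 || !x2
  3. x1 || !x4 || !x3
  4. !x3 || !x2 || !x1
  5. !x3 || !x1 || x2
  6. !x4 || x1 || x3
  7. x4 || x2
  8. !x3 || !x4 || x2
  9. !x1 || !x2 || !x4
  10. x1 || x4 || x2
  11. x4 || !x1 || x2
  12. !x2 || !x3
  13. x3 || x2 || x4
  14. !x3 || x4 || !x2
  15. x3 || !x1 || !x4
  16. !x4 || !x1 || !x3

True

Suppose x2 = false.
The clause (x4) is unit, so x4 = true.
The clause (!x3) is unit, so x3 = false.
The clause (x1) is unit, so x1 = true.
But (!x1) is also a unit clause — contradiction.
So every satisfying assignment has x2 = True.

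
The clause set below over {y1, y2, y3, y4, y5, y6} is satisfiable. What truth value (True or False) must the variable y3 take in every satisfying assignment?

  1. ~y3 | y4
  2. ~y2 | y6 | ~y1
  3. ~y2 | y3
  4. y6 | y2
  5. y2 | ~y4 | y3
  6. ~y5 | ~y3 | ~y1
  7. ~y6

True

Suppose y3 = 0.
The clause (~y2) is unit, so y2 = 0.
The clause (y6) is unit, so y6 = 1.
That conflicts with the unit clause (~y6).
So every satisfying assignment has y3 = True.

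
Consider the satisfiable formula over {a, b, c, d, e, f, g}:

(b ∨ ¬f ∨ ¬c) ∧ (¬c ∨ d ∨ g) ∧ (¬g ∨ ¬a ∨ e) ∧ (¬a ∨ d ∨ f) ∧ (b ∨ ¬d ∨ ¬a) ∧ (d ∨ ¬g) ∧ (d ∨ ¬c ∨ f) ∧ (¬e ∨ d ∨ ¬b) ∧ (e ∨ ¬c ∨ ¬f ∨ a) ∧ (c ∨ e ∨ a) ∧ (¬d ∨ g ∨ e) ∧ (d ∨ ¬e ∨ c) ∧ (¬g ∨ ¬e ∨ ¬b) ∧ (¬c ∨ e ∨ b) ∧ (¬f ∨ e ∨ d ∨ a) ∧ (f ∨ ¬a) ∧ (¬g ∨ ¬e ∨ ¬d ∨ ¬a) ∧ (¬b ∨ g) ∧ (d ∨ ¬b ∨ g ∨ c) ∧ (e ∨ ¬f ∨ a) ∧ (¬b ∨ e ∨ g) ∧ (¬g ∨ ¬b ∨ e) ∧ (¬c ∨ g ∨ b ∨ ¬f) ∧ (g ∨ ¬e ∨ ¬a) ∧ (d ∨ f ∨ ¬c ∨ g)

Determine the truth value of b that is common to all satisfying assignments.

False

Suppose b = True.
(g) alone gives g = True.
(d) alone gives d = True.
(¬e) alone gives e = False.
But (e) is also a unit clause — contradiction.
So every satisfying assignment has b = False.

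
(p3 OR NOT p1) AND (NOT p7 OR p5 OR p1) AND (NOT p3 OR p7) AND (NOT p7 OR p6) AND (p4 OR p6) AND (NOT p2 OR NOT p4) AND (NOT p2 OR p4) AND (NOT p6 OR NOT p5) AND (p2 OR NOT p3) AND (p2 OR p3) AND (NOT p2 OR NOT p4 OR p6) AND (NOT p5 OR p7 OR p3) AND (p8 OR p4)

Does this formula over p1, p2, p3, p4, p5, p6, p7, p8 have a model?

Unsatisfiable

Branch on p3: set p3 = true.
(p7) alone gives p7 = true.
(p6) alone gives p6 = true.
(NOT p5) alone gives p5 = false.
(p1) alone gives p1 = true.
(p2) alone gives p2 = true.
(NOT p4) alone gives p4 = false.
Now (p4) is unsatisfied and unit — conflict.
Undo p3 and try p3 = false.
(NOT p1) alone gives p1 = false.
(p2) alone gives p2 = true.
(NOT p4) alone gives p4 = false.
Now (p4) is unsatisfied and unit — conflict.
Either choice for p3 ends in contradiction.
No assignment satisfies every clause.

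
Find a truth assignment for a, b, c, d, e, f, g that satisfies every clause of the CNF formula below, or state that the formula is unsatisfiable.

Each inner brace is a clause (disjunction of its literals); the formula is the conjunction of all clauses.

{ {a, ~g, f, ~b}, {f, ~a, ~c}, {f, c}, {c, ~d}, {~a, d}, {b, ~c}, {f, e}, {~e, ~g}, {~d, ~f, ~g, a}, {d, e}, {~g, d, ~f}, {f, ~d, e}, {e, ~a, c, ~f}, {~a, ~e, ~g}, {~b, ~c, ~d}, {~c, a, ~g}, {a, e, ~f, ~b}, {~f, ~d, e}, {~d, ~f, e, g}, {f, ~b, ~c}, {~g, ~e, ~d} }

a=0; b=0; c=0; d=0; e=1; f=1; g=0

Case f = 1:
Case c = 0:
From the singleton clause (~d), d = 0.
From the singleton clause (~a), a = 0.
From the singleton clause (e), e = 1.
From the singleton clause (~g), g = 0.
Every clause is now satisfied; b is unconstrained.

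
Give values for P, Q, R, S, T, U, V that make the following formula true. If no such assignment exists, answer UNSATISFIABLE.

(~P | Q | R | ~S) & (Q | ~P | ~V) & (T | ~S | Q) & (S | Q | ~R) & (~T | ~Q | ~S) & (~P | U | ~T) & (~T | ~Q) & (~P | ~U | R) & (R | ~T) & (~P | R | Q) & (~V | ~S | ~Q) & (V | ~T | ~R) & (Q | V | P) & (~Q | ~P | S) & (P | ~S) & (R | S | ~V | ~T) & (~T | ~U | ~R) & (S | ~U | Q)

P ↦ 0,  Q ↦ 1,  R ↦ 0,  S ↦ 0,  T ↦ 0,  U ↦ 1,  V ↦ 0

Try T = 0.
Try S = 0.
Try Q = 1.
Unit clause (~P) forces P = 0.
All clauses hold; R, U, V can take either value.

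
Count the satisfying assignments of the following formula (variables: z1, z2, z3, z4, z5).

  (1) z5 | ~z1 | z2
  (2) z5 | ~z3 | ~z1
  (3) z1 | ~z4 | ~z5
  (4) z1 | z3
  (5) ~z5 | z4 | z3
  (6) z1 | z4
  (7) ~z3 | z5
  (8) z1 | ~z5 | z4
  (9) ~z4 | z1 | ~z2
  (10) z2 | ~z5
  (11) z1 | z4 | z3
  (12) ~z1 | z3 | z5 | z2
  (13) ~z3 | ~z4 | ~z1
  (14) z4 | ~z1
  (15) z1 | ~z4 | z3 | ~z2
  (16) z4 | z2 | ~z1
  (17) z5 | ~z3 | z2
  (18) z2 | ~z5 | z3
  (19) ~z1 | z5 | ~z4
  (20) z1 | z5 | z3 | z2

There are 2^5 = 32 truth assignments over (z1, z2, z3, z4, z5).
Split on z4. With z4 = 1, the clauses containing z4 are satisfied and ~z4 drops from the rest; 1 of the 2^4 = 16 assignments to the other variables satisfy what remains.
With z4 = 0, by the same count on the reduced clause set, 0 assignments work.
Total: 1 + 0 = 1.

1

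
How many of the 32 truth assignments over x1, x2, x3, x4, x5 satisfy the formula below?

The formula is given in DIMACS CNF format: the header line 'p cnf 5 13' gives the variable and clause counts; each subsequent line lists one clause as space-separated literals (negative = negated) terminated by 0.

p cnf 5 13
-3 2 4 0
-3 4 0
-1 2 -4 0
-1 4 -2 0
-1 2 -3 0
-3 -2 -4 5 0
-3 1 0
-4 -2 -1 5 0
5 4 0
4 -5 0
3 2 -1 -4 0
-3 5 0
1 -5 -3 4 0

6

There are 2^5 = 32 truth assignments over (x1, x2, x3, x4, x5).
Split on x1. With x1 = True, the clauses containing x1 are satisfied and ¬x1 drops from the rest; 2 of the 2^4 = 16 assignments to the other variables satisfy what remains.
With x1 = False, by the same count on the reduced clause set, 4 assignments work.
Total: 2 + 4 = 6.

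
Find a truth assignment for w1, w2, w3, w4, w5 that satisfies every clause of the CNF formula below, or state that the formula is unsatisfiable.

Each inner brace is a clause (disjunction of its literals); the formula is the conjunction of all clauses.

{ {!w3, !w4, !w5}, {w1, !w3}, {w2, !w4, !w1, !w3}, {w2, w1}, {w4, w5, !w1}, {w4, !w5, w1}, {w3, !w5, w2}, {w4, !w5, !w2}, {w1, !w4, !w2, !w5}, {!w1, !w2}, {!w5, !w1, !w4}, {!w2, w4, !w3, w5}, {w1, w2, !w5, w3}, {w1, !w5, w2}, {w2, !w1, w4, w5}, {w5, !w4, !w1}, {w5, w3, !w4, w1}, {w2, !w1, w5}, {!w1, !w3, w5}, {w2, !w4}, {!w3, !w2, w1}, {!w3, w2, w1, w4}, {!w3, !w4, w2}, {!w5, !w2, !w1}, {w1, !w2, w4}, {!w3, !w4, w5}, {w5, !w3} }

Suppose w1 = true.
The clause (!w2) is unit, so w2 = false.
The clause (w5) is unit, so w5 = true.
The clause (w3) is unit, so w3 = true.
The clause (!w4) is unit, so w4 = false.
Every clause now holds.

w1: true, w2: false, w3: true, w4: false, w5: true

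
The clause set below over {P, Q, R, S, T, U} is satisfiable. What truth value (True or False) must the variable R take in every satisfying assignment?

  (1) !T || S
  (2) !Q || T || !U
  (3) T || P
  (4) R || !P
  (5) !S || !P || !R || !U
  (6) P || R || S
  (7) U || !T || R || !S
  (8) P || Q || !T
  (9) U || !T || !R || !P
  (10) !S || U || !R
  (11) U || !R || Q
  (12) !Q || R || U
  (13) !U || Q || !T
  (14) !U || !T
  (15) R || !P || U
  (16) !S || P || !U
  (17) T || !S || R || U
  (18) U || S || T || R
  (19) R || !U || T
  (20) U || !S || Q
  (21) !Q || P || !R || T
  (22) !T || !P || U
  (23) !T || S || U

Suppose R = false.
(!P) alone gives P = false.
(T) alone gives T = true.
(S) alone gives S = true.
(U) alone gives U = true.
But (!U) is also a unit clause — contradiction.
So every satisfying assignment has R = True.

True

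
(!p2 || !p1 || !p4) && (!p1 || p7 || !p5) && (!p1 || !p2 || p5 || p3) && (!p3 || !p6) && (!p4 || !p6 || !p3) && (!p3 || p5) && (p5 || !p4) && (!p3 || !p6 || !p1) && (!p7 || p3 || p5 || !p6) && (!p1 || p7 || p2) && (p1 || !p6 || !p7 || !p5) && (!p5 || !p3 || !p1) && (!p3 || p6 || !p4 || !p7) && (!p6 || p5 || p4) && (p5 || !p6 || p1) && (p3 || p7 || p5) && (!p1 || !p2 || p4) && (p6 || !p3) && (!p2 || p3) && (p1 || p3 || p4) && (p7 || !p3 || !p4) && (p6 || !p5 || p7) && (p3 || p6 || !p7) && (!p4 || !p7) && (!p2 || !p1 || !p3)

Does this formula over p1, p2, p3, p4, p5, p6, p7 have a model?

Branch on p3: set p3 = false.
Unit clause (!p2) forces p2 = false.
Branch on p5: set p5 = true.
Branch on p1: set p1 = true.
Unit clause (p7) forces p7 = true.
Unit clause (p6) forces p6 = true.
Unit clause (!p4) forces p4 = false.
Every clause now holds.
A satisfying assignment: p1: true, p2: false, p3: false, p4: false, p5: true, p6: true, p7: true.

Yes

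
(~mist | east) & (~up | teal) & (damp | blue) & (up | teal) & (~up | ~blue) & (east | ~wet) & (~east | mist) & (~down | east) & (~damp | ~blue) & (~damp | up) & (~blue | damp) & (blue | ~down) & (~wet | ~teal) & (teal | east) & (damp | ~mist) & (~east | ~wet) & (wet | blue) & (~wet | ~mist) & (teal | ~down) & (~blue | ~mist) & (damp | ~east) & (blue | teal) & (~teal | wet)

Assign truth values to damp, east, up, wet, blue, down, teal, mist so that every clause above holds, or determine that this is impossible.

UNSATISFIABLE

Try mist = 0.
(~east) alone gives east = 0.
(~wet) alone gives wet = 0.
(~down) alone gives down = 0.
(teal) alone gives teal = 1.
That conflicts with the unit clause (~teal).
Backtrack on mist: now try mist = 1.
(east) alone gives east = 1.
(damp) alone gives damp = 1.
(~blue) alone gives blue = 0.
(up) alone gives up = 1.
(teal) alone gives teal = 1.
(~down) alone gives down = 0.
(~wet) alone gives wet = 0.
That conflicts with the unit clause (wet).
Neither mist = 1 nor mist = 0 works.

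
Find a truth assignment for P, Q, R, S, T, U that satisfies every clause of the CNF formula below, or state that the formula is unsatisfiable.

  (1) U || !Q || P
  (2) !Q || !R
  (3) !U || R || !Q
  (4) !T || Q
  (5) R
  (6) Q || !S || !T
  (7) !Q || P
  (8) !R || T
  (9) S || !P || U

From the singleton clause (R), R = true.
From the singleton clause (!Q), Q = false.
From the singleton clause (!T), T = false.
That conflicts with the unit clause (T).

UNSATISFIABLE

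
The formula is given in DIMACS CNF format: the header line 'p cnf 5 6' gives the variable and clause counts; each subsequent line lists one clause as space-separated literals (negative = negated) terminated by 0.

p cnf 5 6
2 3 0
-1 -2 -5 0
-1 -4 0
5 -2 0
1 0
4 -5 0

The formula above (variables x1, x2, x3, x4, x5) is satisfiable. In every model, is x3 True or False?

Suppose x3 = False.
(x2) alone gives x2 = True.
(x5) alone gives x5 = True.
(¬x1) alone gives x1 = False.
Now (x1) is unsatisfied and unit — conflict.
So every satisfying assignment has x3 = True.

True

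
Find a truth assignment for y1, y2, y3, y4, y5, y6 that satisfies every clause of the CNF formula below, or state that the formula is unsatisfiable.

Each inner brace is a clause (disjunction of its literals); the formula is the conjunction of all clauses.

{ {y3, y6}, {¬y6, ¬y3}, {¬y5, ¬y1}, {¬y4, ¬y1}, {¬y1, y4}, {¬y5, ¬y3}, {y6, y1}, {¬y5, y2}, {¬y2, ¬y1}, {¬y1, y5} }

y1 ↦ False,  y2 ↦ True,  y3 ↦ False,  y4 ↦ False,  y5 ↦ False,  y6 ↦ True

Suppose y3 = False.
From the singleton clause (y6), y6 = True.
Suppose y5 = False.
From the singleton clause (¬y1), y1 = False.
All clauses hold; y2, y4 can take either value.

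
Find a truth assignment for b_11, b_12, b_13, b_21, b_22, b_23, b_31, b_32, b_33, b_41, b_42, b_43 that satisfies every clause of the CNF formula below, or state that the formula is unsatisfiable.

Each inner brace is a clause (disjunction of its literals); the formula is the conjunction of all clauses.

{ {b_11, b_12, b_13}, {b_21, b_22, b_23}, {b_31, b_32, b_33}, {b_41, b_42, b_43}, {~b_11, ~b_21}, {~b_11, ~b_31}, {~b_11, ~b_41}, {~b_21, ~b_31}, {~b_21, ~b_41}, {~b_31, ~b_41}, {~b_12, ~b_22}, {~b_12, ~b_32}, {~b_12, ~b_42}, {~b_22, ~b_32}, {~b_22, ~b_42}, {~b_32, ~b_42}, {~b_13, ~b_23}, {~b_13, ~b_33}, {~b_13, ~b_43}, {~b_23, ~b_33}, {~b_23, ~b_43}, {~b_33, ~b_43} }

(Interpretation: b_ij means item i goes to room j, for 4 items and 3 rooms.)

UNSATISFIABLE

Case b_11 = 0:
Case b_12 = 1:
(~b_22) alone gives b_22 = 0.
(~b_32) alone gives b_32 = 0.
(~b_42) alone gives b_42 = 0.
Case b_21 = 1:
(~b_31) alone gives b_31 = 0.
(b_33) alone gives b_33 = 1.
(~b_41) alone gives b_41 = 0.
(b_43) alone gives b_43 = 1.
Now (~b_43) is unsatisfied and unit — conflict.
That branch fails; take b_21 = 0 instead.
(b_23) alone gives b_23 = 1.
(~b_13) alone gives b_13 = 0.
(~b_33) alone gives b_33 = 0.
(b_31) alone gives b_31 = 1.
(~b_41) alone gives b_41 = 0.
(b_43) alone gives b_43 = 1.
Now (~b_43) is unsatisfied and unit — conflict.
Neither b_21 = 1 nor b_21 = 0 works.
That branch fails; take b_12 = 0 instead.
(b_13) alone gives b_13 = 1.
(~b_23) alone gives b_23 = 0.
(~b_33) alone gives b_33 = 0.
(~b_43) alone gives b_43 = 0.
Case b_21 = 1:
(~b_31) alone gives b_31 = 0.
(b_32) alone gives b_32 = 1.
(~b_41) alone gives b_41 = 0.
(b_42) alone gives b_42 = 1.
Now (~b_42) is unsatisfied and unit — conflict.
That branch fails; take b_21 = 0 instead.
(b_22) alone gives b_22 = 1.
(~b_32) alone gives b_32 = 0.
(b_31) alone gives b_31 = 1.
(~b_41) alone gives b_41 = 0.
(b_42) alone gives b_42 = 1.
Now (~b_42) is unsatisfied and unit — conflict.
Neither b_21 = 1 nor b_21 = 0 works.
Neither b_12 = 1 nor b_12 = 0 works.
That branch fails; take b_11 = 1 instead.
(~b_21) alone gives b_21 = 0.
(~b_31) alone gives b_31 = 0.
(~b_41) alone gives b_41 = 0.
Case b_22 = 1:
(~b_12) alone gives b_12 = 0.
(~b_32) alone gives b_32 = 0.
(b_33) alone gives b_33 = 1.
(~b_42) alone gives b_42 = 0.
(b_43) alone gives b_43 = 1.
Now (~b_43) is unsatisfied and unit — conflict.
That branch fails; take b_22 = 0 instead.
(b_23) alone gives b_23 = 1.
(~b_13) alone gives b_13 = 0.
(~b_33) alone gives b_33 = 0.
(b_32) alone gives b_32 = 1.
(~b_12) alone gives b_12 = 0.
(~b_42) alone gives b_42 = 0.
(b_43) alone gives b_43 = 1.
Now (~b_43) is unsatisfied and unit — conflict.
Neither b_22 = 1 nor b_22 = 0 works.
Neither b_11 = 1 nor b_11 = 0 works.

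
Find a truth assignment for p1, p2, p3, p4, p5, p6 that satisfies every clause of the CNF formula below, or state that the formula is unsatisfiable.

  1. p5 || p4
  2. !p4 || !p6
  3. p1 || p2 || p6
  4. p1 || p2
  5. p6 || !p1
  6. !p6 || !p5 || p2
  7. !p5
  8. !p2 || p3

The clause (!p5) is unit, so p5 = false.
The clause (p4) is unit, so p4 = true.
The clause (!p6) is unit, so p6 = false.
The clause (!p1) is unit, so p1 = false.
The clause (p2) is unit, so p2 = true.
The clause (p3) is unit, so p3 = true.
All clauses are satisfied.

p1=false; p2=true; p3=true; p4=true; p5=false; p6=false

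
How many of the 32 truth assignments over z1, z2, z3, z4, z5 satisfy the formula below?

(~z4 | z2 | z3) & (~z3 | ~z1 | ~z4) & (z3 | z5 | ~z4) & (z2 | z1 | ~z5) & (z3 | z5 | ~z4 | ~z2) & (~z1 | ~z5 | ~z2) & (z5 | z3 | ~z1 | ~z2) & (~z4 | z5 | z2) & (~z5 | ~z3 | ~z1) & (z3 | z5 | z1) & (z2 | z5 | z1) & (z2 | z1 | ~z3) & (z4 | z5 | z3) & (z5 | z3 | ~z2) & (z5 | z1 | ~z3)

There are 2^5 = 32 truth assignments over (z1, z2, z3, z4, z5).
Split on z1. With z1 = 1, the clauses containing z1 are satisfied and ~z1 drops from the rest; 3 of the 2^4 = 16 assignments to the other variables satisfy what remains.
With z1 = 0, by the same count on the reduced clause set, 4 assignments work.
(One model: z1=F, z2=T, z3=F, z4=F, z5=T.)
Total: 3 + 4 = 7.

7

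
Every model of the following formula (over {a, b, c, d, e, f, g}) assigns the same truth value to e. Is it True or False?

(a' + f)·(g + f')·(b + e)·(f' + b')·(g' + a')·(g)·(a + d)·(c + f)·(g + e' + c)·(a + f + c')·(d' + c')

True

Suppose e = 0.
From the singleton clause (b), b = 1.
From the singleton clause (f'), f = 0.
From the singleton clause (a'), a = 0.
From the singleton clause (g), g = 1.
From the singleton clause (d), d = 1.
From the singleton clause (c), c = 1.
That conflicts with the unit clause (c').
So every satisfying assignment has e = True.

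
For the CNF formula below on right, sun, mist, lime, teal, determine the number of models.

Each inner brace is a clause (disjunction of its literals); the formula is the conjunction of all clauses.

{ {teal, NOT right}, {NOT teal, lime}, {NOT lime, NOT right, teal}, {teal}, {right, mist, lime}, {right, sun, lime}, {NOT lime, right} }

4

There are 2^5 = 32 truth assignments over (right, sun, mist, lime, teal).
Split on sun. With sun = true, the clauses containing sun are satisfied and NOT sun drops from the rest; 2 of the 2^4 = 16 assignments to the other variables satisfy what remains.
With sun = false, by the same count on the reduced clause set, 2 assignments work.
(One model: right=T, sun=F, mist=F, lime=T, teal=T.)
Total: 2 + 2 = 4.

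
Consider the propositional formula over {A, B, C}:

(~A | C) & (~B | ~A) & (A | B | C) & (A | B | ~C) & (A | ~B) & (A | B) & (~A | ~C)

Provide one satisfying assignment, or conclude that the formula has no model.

Suppose A = 0.
The clause (~B) is unit, so B = 0.
That conflicts with the unit clause (B).
Undo A and try A = 1.
The clause (C) is unit, so C = 1.
That conflicts with the unit clause (~C).
Both values of A lead to a conflict.

UNSATISFIABLE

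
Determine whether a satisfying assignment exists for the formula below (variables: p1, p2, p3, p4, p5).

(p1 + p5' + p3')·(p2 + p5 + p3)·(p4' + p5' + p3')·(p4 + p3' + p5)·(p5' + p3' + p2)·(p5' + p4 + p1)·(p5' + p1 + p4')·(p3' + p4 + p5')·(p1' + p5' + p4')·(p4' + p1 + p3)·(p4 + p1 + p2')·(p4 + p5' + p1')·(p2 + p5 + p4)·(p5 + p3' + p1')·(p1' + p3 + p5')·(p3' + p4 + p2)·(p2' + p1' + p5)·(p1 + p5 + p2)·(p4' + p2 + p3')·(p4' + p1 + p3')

Case p1 = 1:
Case p5 = 0:
Unit clause (p3') forces p3 = 0.
Unit clause (p2) forces p2 = 1.
But (p2') is also a unit clause — contradiction.
That branch fails; take p5 = 1 instead.
Unit clause (p4') forces p4 = 0.
But (p4) is also a unit clause — contradiction.
Neither p5 = 1 nor p5 = 0 works.
That branch fails; take p1 = 0 instead.
Case p5 = 0:
Unit clause (p2) forces p2 = 1.
Unit clause (p4) forces p4 = 1.
Unit clause (p3) forces p3 = 1.
But (p3') is also a unit clause — contradiction.
That branch fails; take p5 = 1 instead.
Unit clause (p3') forces p3 = 0.
Unit clause (p4) forces p4 = 1.
But (p4') is also a unit clause — contradiction.
Neither p5 = 1 nor p5 = 0 works.
Neither p1 = 1 nor p1 = 0 works.
No assignment satisfies every clause.

No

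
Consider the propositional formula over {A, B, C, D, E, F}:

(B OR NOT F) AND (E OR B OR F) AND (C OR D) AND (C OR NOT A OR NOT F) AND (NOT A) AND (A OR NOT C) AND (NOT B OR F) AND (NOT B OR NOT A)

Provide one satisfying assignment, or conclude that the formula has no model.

(NOT A) alone gives A = false.
(NOT C) alone gives C = false.
(D) alone gives D = true.
Try B = false.
(NOT F) alone gives F = false.
(E) alone gives E = true.
All clauses are satisfied.

A=false, B=false, C=false, D=true, E=true, F=false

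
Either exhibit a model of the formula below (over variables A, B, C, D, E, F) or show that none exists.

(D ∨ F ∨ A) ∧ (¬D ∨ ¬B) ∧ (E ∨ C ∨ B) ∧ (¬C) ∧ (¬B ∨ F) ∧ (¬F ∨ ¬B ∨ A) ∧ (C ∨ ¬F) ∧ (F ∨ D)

A ↦ True; B ↦ False; C ↦ False; D ↦ True; E ↦ True; F ↦ False

(¬C) alone gives C = False.
(¬F) alone gives F = False.
(¬B) alone gives B = False.
(E) alone gives E = True.
(D) alone gives D = True.
No clause remains; A is free.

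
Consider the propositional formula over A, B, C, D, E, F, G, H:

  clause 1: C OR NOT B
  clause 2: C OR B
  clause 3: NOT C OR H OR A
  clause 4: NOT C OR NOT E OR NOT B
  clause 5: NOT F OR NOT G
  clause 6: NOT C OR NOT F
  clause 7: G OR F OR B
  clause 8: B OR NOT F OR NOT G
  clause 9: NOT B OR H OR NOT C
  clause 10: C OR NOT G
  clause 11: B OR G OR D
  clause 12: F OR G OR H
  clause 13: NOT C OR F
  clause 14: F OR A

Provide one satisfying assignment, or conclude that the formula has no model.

UNSATISFIABLE

Suppose C = true.
The clause (NOT F) is unit, so F = false.
Now (F) is unsatisfied and unit — conflict.
That branch fails; take C = false instead.
The clause (NOT B) is unit, so B = false.
Now (B) is unsatisfied and unit — conflict.
Both values of C lead to a conflict.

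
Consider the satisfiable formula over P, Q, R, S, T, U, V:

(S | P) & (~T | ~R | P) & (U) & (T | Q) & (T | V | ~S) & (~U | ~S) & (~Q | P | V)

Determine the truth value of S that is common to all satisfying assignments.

Suppose S = 1.
(U) alone gives U = 1.
But (~U) is also a unit clause — contradiction.
So every satisfying assignment has S = False.

False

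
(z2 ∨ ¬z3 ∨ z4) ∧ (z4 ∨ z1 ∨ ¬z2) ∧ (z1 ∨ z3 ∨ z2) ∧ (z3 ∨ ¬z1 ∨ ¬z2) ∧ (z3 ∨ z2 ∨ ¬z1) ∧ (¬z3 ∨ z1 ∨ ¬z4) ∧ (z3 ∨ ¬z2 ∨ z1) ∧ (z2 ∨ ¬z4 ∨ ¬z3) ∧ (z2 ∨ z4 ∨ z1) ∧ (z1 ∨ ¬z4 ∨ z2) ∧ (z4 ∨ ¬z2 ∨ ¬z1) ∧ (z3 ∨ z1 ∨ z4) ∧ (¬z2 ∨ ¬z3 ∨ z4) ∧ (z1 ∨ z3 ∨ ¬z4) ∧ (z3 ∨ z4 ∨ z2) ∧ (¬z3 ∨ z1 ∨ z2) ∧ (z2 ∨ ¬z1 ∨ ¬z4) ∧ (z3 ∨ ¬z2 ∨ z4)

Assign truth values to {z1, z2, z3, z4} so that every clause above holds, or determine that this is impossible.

Try z2 = True.
Try z4 = True.
Try z3 = True.
The clause (z1) is unit, so z1 = True.
All clauses are satisfied.

z1: True; z2: True; z3: True; z4: True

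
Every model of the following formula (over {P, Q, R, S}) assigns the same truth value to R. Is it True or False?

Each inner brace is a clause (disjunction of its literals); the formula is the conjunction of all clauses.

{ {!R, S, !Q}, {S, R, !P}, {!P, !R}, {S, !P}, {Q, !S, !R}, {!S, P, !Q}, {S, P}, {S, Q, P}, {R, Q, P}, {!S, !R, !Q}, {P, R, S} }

False

Suppose R = true.
From the singleton clause (!P), P = false.
From the singleton clause (S), S = true.
From the singleton clause (Q), Q = true.
That conflicts with the unit clause (!Q).
So every satisfying assignment has R = False.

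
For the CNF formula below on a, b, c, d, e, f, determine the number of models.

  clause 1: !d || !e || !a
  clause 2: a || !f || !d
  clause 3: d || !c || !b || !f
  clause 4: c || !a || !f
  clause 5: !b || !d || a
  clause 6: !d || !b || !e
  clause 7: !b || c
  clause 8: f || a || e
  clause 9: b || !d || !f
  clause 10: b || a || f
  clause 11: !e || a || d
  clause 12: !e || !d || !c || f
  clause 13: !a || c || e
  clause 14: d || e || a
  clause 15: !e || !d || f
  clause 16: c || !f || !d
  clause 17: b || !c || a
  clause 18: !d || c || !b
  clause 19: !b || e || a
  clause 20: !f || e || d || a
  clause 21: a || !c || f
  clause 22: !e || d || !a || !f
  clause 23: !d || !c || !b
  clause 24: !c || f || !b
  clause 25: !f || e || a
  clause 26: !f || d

4

There are 2^6 = 64 truth assignments over (a, b, c, d, e, f).
Split on e. With e = true, the clauses containing e are satisfied and !e drops from the rest; 2 of the 2^5 = 32 assignments to the other variables satisfy what remains.
With e = false, by the same count on the reduced clause set, 2 assignments work.
(One model: a=T, b=F, c=F, d=F, e=T, f=F.)
Total: 2 + 2 = 4.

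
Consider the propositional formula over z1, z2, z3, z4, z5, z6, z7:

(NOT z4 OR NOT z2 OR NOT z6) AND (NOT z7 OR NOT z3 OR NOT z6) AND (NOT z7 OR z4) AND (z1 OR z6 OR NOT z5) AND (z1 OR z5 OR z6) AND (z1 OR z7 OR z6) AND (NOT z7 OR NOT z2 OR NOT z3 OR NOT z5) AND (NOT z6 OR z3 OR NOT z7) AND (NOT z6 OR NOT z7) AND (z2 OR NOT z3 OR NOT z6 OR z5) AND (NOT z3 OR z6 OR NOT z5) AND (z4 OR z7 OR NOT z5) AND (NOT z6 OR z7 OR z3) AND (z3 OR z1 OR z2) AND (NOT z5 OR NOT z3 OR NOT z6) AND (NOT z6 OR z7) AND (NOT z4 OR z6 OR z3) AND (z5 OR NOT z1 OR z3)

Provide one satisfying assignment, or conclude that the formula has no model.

z1 ↦ true,  z2 ↦ true,  z3 ↦ true,  z4 ↦ false,  z5 ↦ false,  z6 ↦ false,  z7 ↦ false

Case z7 = false:
(NOT z6) alone gives z6 = false.
(z1) alone gives z1 = true.
Case z3 = true:
(NOT z5) alone gives z5 = false.
No clause remains; z2, z4 are free.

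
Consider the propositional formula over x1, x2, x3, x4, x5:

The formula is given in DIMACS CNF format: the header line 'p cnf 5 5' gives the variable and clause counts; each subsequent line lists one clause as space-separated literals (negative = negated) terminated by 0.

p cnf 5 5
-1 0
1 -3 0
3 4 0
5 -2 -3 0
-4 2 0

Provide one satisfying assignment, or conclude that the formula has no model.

The clause (¬x1) is unit, so x1 = False.
The clause (¬x3) is unit, so x3 = False.
The clause (x4) is unit, so x4 = True.
The clause (x2) is unit, so x2 = True.
No clause remains; x5 is free.

x1=False, x2=True, x3=False, x4=True, x5=True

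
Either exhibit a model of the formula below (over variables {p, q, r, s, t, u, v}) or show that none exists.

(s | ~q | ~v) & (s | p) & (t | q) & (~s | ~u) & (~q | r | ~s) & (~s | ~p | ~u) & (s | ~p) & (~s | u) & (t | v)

Branch on s: set s = 1.
(~u) alone gives u = 0.
That conflicts with the unit clause (u).
So s must be the other value — set s = 0.
(p) alone gives p = 1.
That conflicts with the unit clause (~p).
Either choice for s ends in contradiction.

UNSATISFIABLE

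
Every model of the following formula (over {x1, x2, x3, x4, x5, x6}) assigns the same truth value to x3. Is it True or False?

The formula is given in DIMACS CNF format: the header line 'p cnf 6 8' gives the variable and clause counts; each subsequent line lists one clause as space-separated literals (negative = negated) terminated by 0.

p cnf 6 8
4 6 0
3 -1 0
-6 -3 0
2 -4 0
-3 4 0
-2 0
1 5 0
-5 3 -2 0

Suppose x3 = True.
(¬x6) alone gives x6 = False.
(x4) alone gives x4 = True.
(x2) alone gives x2 = True.
That conflicts with the unit clause (¬x2).
So every satisfying assignment has x3 = False.

False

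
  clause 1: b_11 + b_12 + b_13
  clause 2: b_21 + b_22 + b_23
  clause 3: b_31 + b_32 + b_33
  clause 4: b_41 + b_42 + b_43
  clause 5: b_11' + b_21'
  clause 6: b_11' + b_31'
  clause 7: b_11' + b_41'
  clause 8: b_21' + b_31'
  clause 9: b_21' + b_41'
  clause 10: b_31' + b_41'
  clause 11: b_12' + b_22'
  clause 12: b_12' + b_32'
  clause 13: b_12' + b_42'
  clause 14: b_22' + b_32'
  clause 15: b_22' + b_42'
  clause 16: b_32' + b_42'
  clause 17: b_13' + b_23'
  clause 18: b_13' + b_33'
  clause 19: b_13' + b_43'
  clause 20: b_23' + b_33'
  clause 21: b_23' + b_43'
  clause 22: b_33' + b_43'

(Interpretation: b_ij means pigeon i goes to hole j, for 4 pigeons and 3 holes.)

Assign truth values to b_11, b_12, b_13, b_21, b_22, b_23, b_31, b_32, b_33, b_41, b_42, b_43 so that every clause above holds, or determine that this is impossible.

Case b_11 = 0:
Case b_12 = 1:
From the singleton clause (b_22'), b_22 = 0.
From the singleton clause (b_32'), b_32 = 0.
From the singleton clause (b_42'), b_42 = 0.
Case b_21 = 1:
From the singleton clause (b_31'), b_31 = 0.
From the singleton clause (b_33), b_33 = 1.
From the singleton clause (b_41'), b_41 = 0.
From the singleton clause (b_43), b_43 = 1.
That conflicts with the unit clause (b_43').
Backtrack on b_21: now try b_21 = 0.
From the singleton clause (b_23), b_23 = 1.
From the singleton clause (b_13'), b_13 = 0.
From the singleton clause (b_33'), b_33 = 0.
From the singleton clause (b_31), b_31 = 1.
From the singleton clause (b_41'), b_41 = 0.
From the singleton clause (b_43), b_43 = 1.
That conflicts with the unit clause (b_43').
Neither b_21 = 1 nor b_21 = 0 works.
Backtrack on b_12: now try b_12 = 0.
From the singleton clause (b_13), b_13 = 1.
From the singleton clause (b_23'), b_23 = 0.
From the singleton clause (b_33'), b_33 = 0.
From the singleton clause (b_43'), b_43 = 0.
Case b_21 = 1:
From the singleton clause (b_31'), b_31 = 0.
From the singleton clause (b_32), b_32 = 1.
From the singleton clause (b_41'), b_41 = 0.
From the singleton clause (b_42), b_42 = 1.
That conflicts with the unit clause (b_42').
Backtrack on b_21: now try b_21 = 0.
From the singleton clause (b_22), b_22 = 1.
From the singleton clause (b_32'), b_32 = 0.
From the singleton clause (b_31), b_31 = 1.
From the singleton clause (b_41'), b_41 = 0.
From the singleton clause (b_42), b_42 = 1.
That conflicts with the unit clause (b_42').
Neither b_21 = 1 nor b_21 = 0 works.
Neither b_12 = 1 nor b_12 = 0 works.
Backtrack on b_11: now try b_11 = 1.
From the singleton clause (b_21'), b_21 = 0.
From the singleton clause (b_31'), b_31 = 0.
From the singleton clause (b_41'), b_41 = 0.
Case b_22 = 1:
From the singleton clause (b_12'), b_12 = 0.
From the singleton clause (b_32'), b_32 = 0.
From the singleton clause (b_33), b_33 = 1.
From the singleton clause (b_42'), b_42 = 0.
From the singleton clause (b_43), b_43 = 1.
That conflicts with the unit clause (b_43').
Backtrack on b_22: now try b_22 = 0.
From the singleton clause (b_23), b_23 = 1.
From the singleton clause (b_13'), b_13 = 0.
From the singleton clause (b_33'), b_33 = 0.
From the singleton clause (b_32), b_32 = 1.
From the singleton clause (b_12'), b_12 = 0.
From the singleton clause (b_42'), b_42 = 0.
From the singleton clause (b_43), b_43 = 1.
That conflicts with the unit clause (b_43').
Neither b_22 = 1 nor b_22 = 0 works.
Neither b_11 = 1 nor b_11 = 0 works.

UNSATISFIABLE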